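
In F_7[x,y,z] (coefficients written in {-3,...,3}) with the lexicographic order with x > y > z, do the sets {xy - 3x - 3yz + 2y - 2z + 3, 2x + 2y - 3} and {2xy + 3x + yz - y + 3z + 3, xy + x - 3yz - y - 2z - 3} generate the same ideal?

Yes, the ideals are equal.

Since reduced Gröbner bases are canonical representatives of ideals under a given ordering, it suffices to compute and compare them.
Buchberger on the first generating set:
f_1 = xy - 3x - 3yz + 2y - 2z + 3, LT = xy.
f_2 = 2x + 2y - 3, LT = x.

S(f_1,f_2): lcm = xy. S = -3x - y^{2} - 3yz - 2z + 3.
  leading term x: subtract (2)·f_2 from -3x - y^{2} - 3yz - 2z + 3 → -y^{2} - 3yz + 3y - 2z + 2
  leading term y^{2}: no divisor's leading term divides it; move -y^{2} to the remainder.
  leading term yz: no divisor's leading term divides it; move -3yz to the remainder.
  leading term y: no divisor's leading term divides it; move 3y to the remainder.
  leading term z: no divisor's leading term divides it; move -2z to the remainder.
  leading term 1: no divisor's leading term divides it; move 2 to the remainder.
  remainder -y^{2} - 3yz + 3y - 2z + 2 ≠ 0; add g_3 = -y^{2} - 3yz + 3y - 2z + 2 to the basis.

S(f_1,g_3): lcm = xy^{2}. S = -3xyz - 2xz + 2x - 3y^{2}z + 2y^{2} - 2yz + 3y.
  leading term xyz: subtract (-3z)·f_1 from -3xyz - 2xz + 2x - 3y^{2}z + 2y^{2} - 2yz + 3y → 3xz + 2x - 3y^{2}z + 2y^{2} - 2yz^{2} - 3yz + 3y + z^{2} + 2z
  leading term xz: subtract (-2z)·f_2 from 3xz + 2x - 3y^{2}z + 2y^{2} - 2yz^{2} - 3yz + 3y + z^{2} + 2z → 2x - 3y^{2}z + 2y^{2} - 2yz^{2} + yz + 3y + z^{2} + 3z
  leading term x: subtract (1)·f_2 from 2x - 3y^{2}z + 2y^{2} - 2yz^{2} + yz + 3y + z^{2} + 3z → -3y^{2}z + 2y^{2} - 2yz^{2} + yz + y + z^{2} + 3z + 3
  leading term y^{2}z: subtract (3z)·g_3 from -3y^{2}z + 2y^{2} - 2yz^{2} + yz + y + z^{2} + 3z + 3 → 2y^{2} - yz + y - 3z + 3
  leading term y^{2}: subtract (-2)·g_3 from 2y^{2} - yz + y - 3z + 3 → 0
  remainder 0.

S(f_2,g_3): leading monomials are coprime, so the S-polynomial reduces to 0 (Buchberger's first criterion).
Every S-polynomial of the final basis reduces to 0, so we have a Gröbner basis.
Inter-reduce: drop elements whose leading term is divisible by another's, tail-reduce, and make monic.
Reduced Gröbner basis: {x + y + 2, y^{2} + 3yz - 3y + 2z - 2}.

Buchberger on the second generating set:
h_1 = 2xy + 3x + yz - y + 3z + 3, LT = xy.
h_2 = xy + x - 3yz - y - 2z - 3, LT = xy.

S(h_1,h_2): lcm = xy. S = -3x - 3y + 1.
  leading term x: no divisor's leading term divides it; move -3x to the remainder.
  leading term y: no divisor's leading term divides it; move -3y to the remainder.
  leading term 1: no divisor's leading term divides it; move 1 to the remainder.
  remainder -3x - 3y + 1 ≠ 0; add k_3 = -3x - 3y + 1 to the basis.

S(h_1,k_3): lcm = xy. S = -2x - y^{2} - 3yz + y - 2z - 2.
  leading term x: subtract (3)·k_3 from -2x - y^{2} - 3yz + y - 2z - 2 → -y^{2} - 3yz + 3y - 2z + 2
  leading term y^{2}: no divisor's leading term divides it; move -y^{2} to the remainder.
  leading term yz: no divisor's leading term divides it; move -3yz to the remainder.
  leading term y: no divisor's leading term divides it; move 3y to the remainder.
  leading term z: no divisor's leading term divides it; move -2z to the remainder.
  leading term 1: no divisor's leading term divides it; move 2 to the remainder.
  remainder -y^{2} - 3yz + 3y - 2z + 2 ≠ 0; add k_4 = -y^{2} - 3yz + 3y - 2z + 2 to the basis.

S(h_2,k_3): lcm = xy. S = x - y^{2} - 3yz - 3y - 2z - 3.
  leading term x: subtract (2)·k_3 from x - y^{2} - 3yz - 3y - 2z - 3 → -y^{2} - 3yz + 3y - 2z + 2
  leading term y^{2}: subtract (1)·k_4 from -y^{2} - 3yz + 3y - 2z + 2 → 0
  remainder 0.

S(h_1,k_4): lcm = xy^{2}. S = -3xyz + xy - 2xz + 2x - 3y^{2}z + 3y^{2} - 2yz - 2y.
  leading term xyz: subtract (2z)·h_1 from -3xyz + xy - 2xz + 2x - 3y^{2}z + 3y^{2} - 2yz - 2y → xy - xz + 2x - 3y^{2}z + 3y^{2} - 2yz^{2} - 2y + z^{2} + z
  leading term xy: subtract (-3)·h_1 from xy - xz + 2x - 3y^{2}z + 3y^{2} - 2yz^{2} - 2y + z^{2} + z → -xz - 3x - 3y^{2}z + 3y^{2} - 2yz^{2} + 3yz + 2y + z^{2} + 3z + 2
  leading term xz: subtract (-2z)·k_3 from -xz - 3x - 3y^{2}z + 3y^{2} - 2yz^{2} + 3yz + 2y + z^{2} + 3z + 2 → -3x - 3y^{2}z + 3y^{2} - 2yz^{2} - 3yz + 2y + z^{2} - 2z + 2
  leading term x: subtract (1)·k_3 from -3x - 3y^{2}z + 3y^{2} - 2yz^{2} - 3yz + 2y + z^{2} - 2z + 2 → -3y^{2}z + 3y^{2} - 2yz^{2} - 3yz - 2y + z^{2} - 2z + 1
  leading term y^{2}z: subtract (3z)·k_4 from -3y^{2}z + 3y^{2} - 2yz^{2} - 3yz - 2y + z^{2} - 2z + 1 → 3y^{2} + 2yz - 2y - z + 1
  leading term y^{2}: subtract (-3)·k_4 from 3y^{2} + 2yz - 2y - z + 1 → 0
  remainder 0.

S(h_2,k_4): lcm = xy^{2}. S = -3xyz - 3xy - 2xz + 2x - 3y^{2}z - y^{2} - 2yz - 3y.
  leading term xyz: subtract (2z)·h_1 from -3xyz - 3xy - 2xz + 2x - 3y^{2}z - y^{2} - 2yz - 3y → -3xy - xz + 2x - 3y^{2}z - y^{2} - 2yz^{2} - 3y + z^{2} + z
  leading term xy: subtract (2)·h_1 from -3xy - xz + 2x - 3y^{2}z - y^{2} - 2yz^{2} - 3y + z^{2} + z → -xz + 3x - 3y^{2}z - y^{2} - 2yz^{2} - 2yz - y + z^{2} + 2z + 1
  leading term xz: subtract (-2z)·k_3 from -xz + 3x - 3y^{2}z - y^{2} - 2yz^{2} - 2yz - y + z^{2} + 2z + 1 → 3x - 3y^{2}z - y^{2} - 2yz^{2} - yz - y + z^{2} - 3z + 1
  leading term x: subtract (-1)·k_3 from 3x - 3y^{2}z - y^{2} - 2yz^{2} - yz - y + z^{2} - 3z + 1 → -3y^{2}z - y^{2} - 2yz^{2} - yz + 3y + z^{2} - 3z + 2
  leading term y^{2}z: subtract (3z)·k_4 from -3y^{2}z - y^{2} - 2yz^{2} - yz + 3y + z^{2} - 3z + 2 → -y^{2} - 3yz + 3y - 2z + 2
  leading term y^{2}: subtract (1)·k_4 from -y^{2} - 3yz + 3y - 2z + 2 → 0
  remainder 0.

S(k_3,k_4): leading monomials are coprime, so the S-polynomial reduces to 0 (Buchberger's first criterion).
Every S-polynomial of the final basis reduces to 0, so we have a Gröbner basis.
Inter-reduce: drop elements whose leading term is divisible by another's, tail-reduce, and make monic.
Reduced Gröbner basis: {x + y + 2, y^{2} + 3yz - 3y + 2z - 2}.

Same reduced basis, so the two generating sets span the same ideal.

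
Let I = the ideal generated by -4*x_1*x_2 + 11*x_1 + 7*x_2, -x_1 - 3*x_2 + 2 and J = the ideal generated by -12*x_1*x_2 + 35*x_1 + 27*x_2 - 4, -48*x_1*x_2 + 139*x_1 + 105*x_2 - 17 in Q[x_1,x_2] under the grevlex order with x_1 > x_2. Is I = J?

For a fixed monomial order, each ideal has a unique reduced Gröbner basis; comparing bases decides equality.
Buchberger on the first generating set:
f_1 = -4*x_1*x_2 + 11*x_1 + 7*x_2, LT = x_1*x_2.
f_2 = -x_1 - 3*x_2 + 2, LT = x_1.

S(f_1,f_2): lcm = x_1*x_2. S = -3*x_2**2 - 11/4*x_1 + 1/4*x_2.
  reduce S modulo (f_1, f_2):
  remainder -3*x_2**2 + 17/2*x_2 - 11/2 ≠ 0; add g_3 = -3*x_2**2 + 17/2*x_2 - 11/2 to the basis.

The other S-polynomials (S(f_1,g_3), S(f_2,g_3)) all reduce to 0 modulo the current basis, so we have a Gröbner basis.
Inter-reduce: drop elements whose leading term is divisible by another's, tail-reduce, and make monic.
Reduced Gröbner basis: {x_2**2 - 17/6*x_2 + 11/6, x_1 + 3*x_2 - 2}.

Buchberger on the second generating set:
h_1 = -12*x_1*x_2 + 35*x_1 + 27*x_2 - 4, LT = x_1*x_2.
h_2 = -48*x_1*x_2 + 139*x_1 + 105*x_2 - 17, LT = x_1*x_2.

S(h_1,h_2): lcm = x_1*x_2. S = -1/48*x_1 - 1/16*x_2 - 1/48.
  reduce S modulo (h_1, h_2):
  remainder -1/48*x_1 - 1/16*x_2 - 1/48 ≠ 0; add k_3 = -1/48*x_1 - 1/16*x_2 - 1/48 to the basis.

S(h_1,k_3): lcm = x_1*x_2. S = -3*x_2**2 - 35/12*x_1 - 13/4*x_2 + 1/3.
  reduce S modulo (h_1, h_2, k_3):
  remainder -3*x_2**2 + 11/2*x_2 + 13/4 ≠ 0; add k_4 = -3*x_2**2 + 11/2*x_2 + 13/4 to the basis.

The other S-polynomials (S(h_2,k_3), S(h_1,k_4), S(h_2,k_4), S(k_3,k_4)) all reduce to 0 modulo the current basis, so we have a Gröbner basis.
Inter-reduce: drop elements whose leading term is divisible by another's, tail-reduce, and make monic.
Reduced Gröbner basis: {x_2**2 - 11/6*x_2 - 13/12, x_1 + 3*x_2 + 1}.

The bases are distinct; the ideals are different.

No, the ideals differ.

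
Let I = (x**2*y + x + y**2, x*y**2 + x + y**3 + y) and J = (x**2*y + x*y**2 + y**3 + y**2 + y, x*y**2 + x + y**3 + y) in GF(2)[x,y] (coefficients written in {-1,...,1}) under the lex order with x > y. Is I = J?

Yes, the ideals are equal.

Two ideals are equal iff their reduced Gröbner bases coincide (the reduced basis is unique for a fixed ordering).
Buchberger on the first generating set:
f_1 = x**2*y + x + y**2, LT = x**2*y.
f_2 = x*y**2 + x + y**3 + y, LT = x*y**2.

S(f_1,f_2): lcm = x**2*y**2. S = x**2 + x*y**3 + y**3.
  leading term x**2: no divisor's leading term divides it; move x**2 to the remainder.
  leading term x*y**3: subtract (y)·f_2 from x*y**3 + y**3 → x*y + y**4 + y**3 + y**2
  leading term x*y: no divisor's leading term divides it; move x*y to the remainder.
  leading term y**4: no divisor's leading term divides it; move y**4 to the remainder.
  leading term y**3: no divisor's leading term divides it; move y**3 to the remainder.
  leading term y**2: no divisor's leading term divides it; move y**2 to the remainder.
  remainder x**2 + x*y + y**4 + y**3 + y**2 ≠ 0; add g_3 = x**2 + x*y + y**4 + y**3 + y**2 to the basis.

S(f_1,g_3): lcm = x**2*y. S = x*y**2 + x + y**5 + y**4 + y**3 + y**2.
  leading term x*y**2: subtract (1)·f_2 from x*y**2 + x + y**5 + y**4 + y**3 + y**2 → y**5 + y**4 + y**2 + y
  leading term y**5: no divisor's leading term divides it; move y**5 to the remainder.
  leading term y**4: no divisor's leading term divides it; move y**4 to the remainder.
  leading term y**2: no divisor's leading term divides it; move y**2 to the remainder.
  leading term y: no divisor's leading term divides it; move y to the remainder.
  remainder y**5 + y**4 + y**2 + y ≠ 0; add g_4 = y**5 + y**4 + y**2 + y to the basis.

The other S-polynomials (S(f_2,g_3), S(f_1,g_4), S(f_2,g_4), S(g_3,g_4)) all reduce to 0 modulo the current basis, so we have a Gröbner basis.
Inter-reduce: drop elements whose leading term is divisible by another's, tail-reduce, and make monic.
Reduced Gröbner basis: {x**2 + x*y + y**4 + y**3 + y**2, x*y**2 + x + y**3 + y, y**5 + y**4 + y**2 + y}.

Buchberger on the second generating set:
h_1 = x**2*y + x*y**2 + y**3 + y**2 + y, LT = x**2*y.
h_2 = x*y**2 + x + y**3 + y, LT = x*y**2.

S(h_1,h_2): lcm = x**2*y**2. S = x**2 + x*y + y**4 + y**3 + y**2.
  leading term x**2: no divisor's leading term divides it; move x**2 to the remainder.
  leading term x*y: no divisor's leading term divides it; move x*y to the remainder.
  leading term y**4: no divisor's leading term divides it; move y**4 to the remainder.
  leading term y**3: no divisor's leading term divides it; move y**3 to the remainder.
  leading term y**2: no divisor's leading term divides it; move y**2 to the remainder.
  remainder x**2 + x*y + y**4 + y**3 + y**2 ≠ 0; add k_3 = x**2 + x*y + y**4 + y**3 + y**2 to the basis.

S(h_1,k_3): lcm = x**2*y. S = y**5 + y**4 + y**2 + y.
  leading term y**5: no divisor's leading term divides it; move y**5 to the remainder.
  leading term y**4: no divisor's leading term divides it; move y**4 to the remainder.
  leading term y**2: no divisor's leading term divides it; move y**2 to the remainder.
  leading term y: no divisor's leading term divides it; move y to the remainder.
  remainder y**5 + y**4 + y**2 + y ≠ 0; add k_4 = y**5 + y**4 + y**2 + y to the basis.

The other S-polynomials (S(h_2,k_3), S(h_1,k_4), S(h_2,k_4), S(k_3,k_4)) all reduce to 0 modulo the current basis, so we have a Gröbner basis.
Inter-reduce: drop elements whose leading term is divisible by another's, tail-reduce, and make monic.
Reduced Gröbner basis: {x**2 + x*y + y**4 + y**3 + y**2, x*y**2 + x + y**3 + y, y**5 + y**4 + y**2 + y}.

Same reduced basis, so the two generating sets span the same ideal.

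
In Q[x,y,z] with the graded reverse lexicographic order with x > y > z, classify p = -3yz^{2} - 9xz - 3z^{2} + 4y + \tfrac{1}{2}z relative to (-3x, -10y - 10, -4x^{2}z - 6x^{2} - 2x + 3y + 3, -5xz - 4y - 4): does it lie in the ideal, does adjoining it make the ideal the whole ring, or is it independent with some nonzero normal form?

-3yz^{2} - 9xz - 3z^{2} + 4y + \tfrac{1}{2}z is independent of I; its normal form modulo I is \tfrac{1}{2}z - 4.

First compute the reduced Gröbner basis of I by Buchberger's algorithm.
f_1 = -3x, LT = x.
f_2 = -10y - 10, LT = y.
f_3 = -4x^{2}z - 6x^{2} - 2x + 3y + 3, LT = x^{2}z.
f_4 = -5xz - 4y - 4, LT = xz.

The S-polynomials (S(f_1,f_2), S(f_1,f_3), S(f_1,f_4), S(f_2,f_3), S(f_2,f_4), S(f_3,f_4)) all reduce to 0 modulo the current basis, so we have a Gröbner basis.
Inter-reduce: drop elements whose leading term is divisible by another's, tail-reduce, and make monic.
Reduced Gröbner basis: {x, y + 1}.
Label its elements g_1 = x, g_2 = y + 1.

Reduce p = -3yz^{2} - 9xz - 3z^{2} + 4y + \tfrac{1}{2}z modulo G:
  leading term yz^{2}: subtract (-3z^{2})·g_2 from -3yz^{2} - 9xz - 3z^{2} + 4y + \tfrac{1}{2}z → -9xz + 4y + \tfrac{1}{2}z
  leading term xz: subtract (-9z)·g_1 from -9xz + 4y + \tfrac{1}{2}z → 4y + \tfrac{1}{2}z
  leading term y: subtract (4)·g_2 from 4y + \tfrac{1}{2}z → \tfrac{1}{2}z - 4
  leading term z: no divisor's leading term divides it; move \tfrac{1}{2}z to the remainder.
  leading term 1: no divisor's leading term divides it; move -4 to the remainder.
  normal form = \tfrac{1}{2}z - 4.
The normal form is nonzero, so p ∉ I. Since p minus its normal form lies in I, I + (p) = I + (r) where r = \tfrac{1}{2}z - 4; decide whether this ideal is the whole ring.
Run Buchberger on G together with r (pairs among the g_i already reduce to 0 since G is a Gröbner basis):
g_1 = x, LT = x.
g_2 = y + 1, LT = y.
r = \tfrac{1}{2}z - 4, LT = z.

The S-polynomials (S(g_1,g_2), S(g_1,r), S(g_2,r)) all reduce to 0 modulo the current basis, so we have a Gröbner basis.
Inter-reduce: drop elements whose leading term is divisible by another's, tail-reduce, and make monic.
Reduced Gröbner basis: {x, y + 1, z - 8}.
The reduced Gröbner basis of I + (p) is {x, y + 1, z - 8} ≠ {1}, a proper ideal, so the enlarged system stays consistent: p is independent of I, with normal form \tfrac{1}{2}z - 4.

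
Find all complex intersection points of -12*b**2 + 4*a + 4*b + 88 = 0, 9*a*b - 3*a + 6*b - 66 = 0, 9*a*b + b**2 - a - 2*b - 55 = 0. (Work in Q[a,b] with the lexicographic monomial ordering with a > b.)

Compute a lex Gröbner basis by Buchberger's algorithm.
f_1 = 4*a - 12*b**2 + 4*b + 88, LT = a.
f_2 = 9*a*b - 3*a + 6*b - 66, LT = a*b.
f_3 = 9*a*b - a + b**2 - 2*b - 55, LT = a*b.

S(f_1,f_2): lcm = a*b. S = 1/3*a - 3*b**3 + b**2 + 64/3*b + 22/3.
  leading term a: subtract (1/12)·f_1 from 1/3*a - 3*b**3 + b**2 + 64/3*b + 22/3 → -3*b**3 + 2*b**2 + 21*b
  leading term b**3: no divisor's leading term divides it; move -3*b**3 to the remainder.
  leading term b**2: no divisor's leading term divides it; move 2*b**2 to the remainder.
  leading term b: no divisor's leading term divides it; move 21*b to the remainder.
  remainder -3*b**3 + 2*b**2 + 21*b ≠ 0; add h_4 = -3*b**3 + 2*b**2 + 21*b to the basis.

S(f_1,f_3): lcm = a*b. S = 1/9*a - 3*b**3 + 8/9*b**2 + 200/9*b + 55/9.
  leading term a: subtract (1/36)·f_1 from 1/9*a - 3*b**3 + 8/9*b**2 + 200/9*b + 55/9 → -3*b**3 + 11/9*b**2 + 199/9*b + 11/3
  leading term b**3: subtract (1)·h_4 from -3*b**3 + 11/9*b**2 + 199/9*b + 11/3 → -7/9*b**2 + 10/9*b + 11/3
  leading term b**2: no divisor's leading term divides it; move -7/9*b**2 to the remainder.
  leading term b: no divisor's leading term divides it; move 10/9*b to the remainder.
  leading term 1: no divisor's leading term divides it; move 11/3 to the remainder.
  remainder -7/9*b**2 + 10/9*b + 11/3 ≠ 0; add h_5 = -7/9*b**2 + 10/9*b + 11/3 to the basis.

S(f_2,f_3): lcm = a*b. S = -2/9*a - 1/9*b**2 + 8/9*b - 11/9.
  leading term a: subtract (-1/18)·f_1 from -2/9*a - 1/9*b**2 + 8/9*b - 11/9 → -7/9*b**2 + 10/9*b + 11/3
  leading term b**2: subtract (1)·h_5 from -7/9*b**2 + 10/9*b + 11/3 → 0
  remainder 0.

S(f_1,h_4): leading monomials are coprime, so the S-polynomial reduces to 0 (Buchberger's first criterion).
S(f_2,h_4): lcm = a*b**3. S = 1/3*a*b**2 + 7*a*b + 2/3*b**3 - 22/3*b**2.
  leading term a*b**2: subtract (1/12*b**2)·f_1 from 1/3*a*b**2 + 7*a*b + 2/3*b**3 - 22/3*b**2 → 7*a*b + b**4 + 1/3*b**3 - 44/3*b**2
  leading term a*b: subtract (7/4*b)·f_1 from 7*a*b + b**4 + 1/3*b**3 - 44/3*b**2 → b**4 + 64/3*b**3 - 65/3*b**2 - 154*b
  leading term b**4: subtract (-1/3*b)·h_4 from b**4 + 64/3*b**3 - 65/3*b**2 - 154*b → 22*b**3 - 44/3*b**2 - 154*b
  leading term b**3: subtract (-22/3)·h_4 from 22*b**3 - 44/3*b**2 - 154*b → 0
  remainder 0.

S(f_3,h_4): lcm = a*b**3. S = 5/9*a*b**2 + 7*a*b + 1/9*b**4 - 2/9*b**3 - 55/9*b**2.
  leading term a*b**2: subtract (5/36*b**2)·f_1 from 5/9*a*b**2 + 7*a*b + 1/9*b**4 - 2/9*b**3 - 55/9*b**2 → 7*a*b + 16/9*b**4 - 7/9*b**3 - 55/3*b**2
  leading term a*b: subtract (7/4*b)·f_1 from 7*a*b + 16/9*b**4 - 7/9*b**3 - 55/3*b**2 → 16/9*b**4 + 182/9*b**3 - 76/3*b**2 - 154*b
  leading term b**4: subtract (-16/27*b)·h_4 from 16/9*b**4 + 182/9*b**3 - 76/3*b**2 - 154*b → 578/27*b**3 - 116/9*b**2 - 154*b
  leading term b**3: subtract (-578/81)·h_4 from 578/27*b**3 - 116/9*b**2 - 154*b → 112/81*b**2 - 112/27*b
  leading term b**2: subtract (-16/9)·h_5 from 112/81*b**2 - 112/27*b → -176/81*b + 176/27
  leading term b: no divisor's leading term divides it; move -176/81*b to the remainder.
  leading term 1: no divisor's leading term divides it; move 176/27 to the remainder.
  remainder -176/81*b + 176/27 ≠ 0; add h_6 = -176/81*b + 176/27 to the basis.

S(f_1,h_5): leading monomials are coprime, so the S-polynomial reduces to 0 (Buchberger's first criterion).
S(f_2,h_5): lcm = a*b**2. S = 23/21*a*b + 33/7*a + 2/3*b**2 - 22/3*b.
  leading term a*b: subtract (23/84*b)·f_1 from 23/21*a*b + 33/7*a + 2/3*b**2 - 22/3*b → 33/7*a + 23/7*b**3 - 3/7*b**2 - 220/7*b
  leading term a: subtract (33/28)·f_1 from 33/7*a + 23/7*b**3 - 3/7*b**2 - 220/7*b → 23/7*b**3 + 96/7*b**2 - 253/7*b - 726/7
  leading term b**3: subtract (-23/21)·h_4 from 23/7*b**3 + 96/7*b**2 - 253/7*b - 726/7 → 334/21*b**2 - 92/7*b - 726/7
  leading term b**2: subtract (-1002/49)·h_5 from 334/21*b**2 - 92/7*b - 726/7 → 1408/147*b - 1408/49
  leading term b: subtract (-216/49)·h_6 from 1408/147*b - 1408/49 → 0
  remainder 0.

S(f_3,h_5): lcm = a*b**2. S = 83/63*a*b + 33/7*a + 1/9*b**3 - 2/9*b**2 - 55/9*b.
  leading term a*b: subtract (83/252*b)·f_1 from 83/63*a*b + 33/7*a + 1/9*b**3 - 2/9*b**2 - 55/9*b → 33/7*a + 256/63*b**3 - 97/63*b**2 - 737/21*b
  leading term a: subtract (33/28)·f_1 from 33/7*a + 256/63*b**3 - 97/63*b**2 - 737/21*b → 256/63*b**3 + 794/63*b**2 - 836/21*b - 726/7
  leading term b**3: subtract (-256/189)·h_4 from 256/63*b**3 + 794/63*b**2 - 836/21*b - 726/7 → 2894/189*b**2 - 716/63*b - 726/7
  leading term b**2: subtract (-2894/147)·h_5 from 2894/189*b**2 - 716/63*b - 726/7 → 13904/1323*b - 13904/441
  leading term b: subtract (-237/49)·h_6 from 13904/1323*b - 13904/441 → 0
  remainder 0.

S(h_4,h_5): lcm = b**3. S = 16/21*b**2 - 16/7*b.
  leading term b**2: subtract (-48/49)·h_5 from 16/21*b**2 - 16/7*b → -176/147*b + 176/49
  leading term b: subtract (27/49)·h_6 from -176/147*b + 176/49 → 0
  remainder 0.

S(f_1,h_6): leading monomials are coprime, so the S-polynomial reduces to 0 (Buchberger's first criterion).
S(f_2,h_6): lcm = a*b. S = 8/3*a + 2/3*b - 22/3.
  leading term a: subtract (2/3)·f_1 from 8/3*a + 2/3*b - 22/3 → 8*b**2 - 2*b - 66
  leading term b**2: subtract (-72/7)·h_5 from 8*b**2 - 2*b - 66 → 66/7*b - 198/7
  leading term b: subtract (-243/56)·h_6 from 66/7*b - 198/7 → 0
  remainder 0.

S(f_3,h_6): lcm = a*b. S = 26/9*a + 1/9*b**2 - 2/9*b - 55/9.
  leading term a: subtract (13/18)·f_1 from 26/9*a + 1/9*b**2 - 2/9*b - 55/9 → 79/9*b**2 - 28/9*b - 209/3
  leading term b**2: subtract (-79/7)·h_5 from 79/9*b**2 - 28/9*b - 209/3 → 66/7*b - 198/7
  leading term b: subtract (-243/56)·h_6 from 66/7*b - 198/7 → 0
  remainder 0.

S(h_4,h_6): lcm = b**3. S = 7/3*b**2 - 7*b.
  leading term b**2: subtract (-3)·h_5 from 7/3*b**2 - 7*b → -11/3*b + 11
  leading term b: subtract (27/16)·h_6 from -11/3*b + 11 → 0
  remainder 0.

S(h_5,h_6): lcm = b**2. S = 11/7*b - 33/7.
  leading term b: subtract (-81/112)·h_6 from 11/7*b - 33/7 → 0
  remainder 0.

Every S-polynomial of the final basis reduces to 0, so we have a Gröbner basis.
Inter-reduce: drop elements whose leading term is divisible by another's, tail-reduce, and make monic.
Reduced Gröbner basis: {a - 2, b - 3}.

From the last basis element, b - 3 = 0, so b takes values in {3}. Each choice, substituted upward through the basis, yields the corresponding point(s) of the solution set.
  b = 3: the earlier basis element becomes a - 2 = 0, giving a = 2 — point (2, 3).

{(2, 3)}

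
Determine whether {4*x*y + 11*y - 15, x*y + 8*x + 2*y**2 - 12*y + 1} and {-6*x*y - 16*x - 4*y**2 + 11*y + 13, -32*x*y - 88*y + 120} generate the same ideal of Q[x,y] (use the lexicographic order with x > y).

Equality of ideals is decidable: compute both reduced Gröbner bases (unique for the ordering) and check whether they agree.
Buchberger on the first generating set:
f_1 = 4*x*y + 11*y - 15, LT = x*y.
f_2 = x*y + 8*x + 2*y**2 - 12*y + 1, LT = x*y.

S(f_1,f_2): lcm = x*y. S = -8*x - 2*y**2 + 59/4*y - 19/4.
  reduce S modulo (f_1, f_2):
  remainder -8*x - 2*y**2 + 59/4*y - 19/4 ≠ 0; add g_3 = -8*x - 2*y**2 + 59/4*y - 19/4 to the basis.

S(f_1,g_3): lcm = x*y. S = -1/4*y**3 + 59/32*y**2 + 69/32*y - 15/4.
  reduce S modulo (f_1, f_2, g_3):
  remainder -1/4*y**3 + 59/32*y**2 + 69/32*y - 15/4 ≠ 0; add g_4 = -1/4*y**3 + 59/32*y**2 + 69/32*y - 15/4 to the basis.

The other S-polynomials (S(f_2,g_3), S(f_1,g_4), S(f_2,g_4), S(g_3,g_4)) all reduce to 0 modulo the current basis, so we have a Gröbner basis.
Inter-reduce: drop elements whose leading term is divisible by another's, tail-reduce, and make monic.
Reduced Gröbner basis: {x + 1/4*y**2 - 59/32*y + 19/32, y**3 - 59/8*y**2 - 69/8*y + 15}.

Buchberger on the second generating set:
h_1 = -6*x*y - 16*x - 4*y**2 + 11*y + 13, LT = x*y.
h_2 = -32*x*y - 88*y + 120, LT = x*y.

S(h_1,h_2): lcm = x*y. S = 8/3*x + 2/3*y**2 - 55/12*y + 19/12.
  reduce S modulo (h_1, h_2):
  remainder 8/3*x + 2/3*y**2 - 55/12*y + 19/12 ≠ 0; add k_3 = 8/3*x + 2/3*y**2 - 55/12*y + 19/12 to the basis.

S(h_1,k_3): lcm = x*y. S = 8/3*x - 1/4*y**3 + 229/96*y**2 - 233/96*y - 13/6.
  reduce S modulo (h_1, h_2, k_3):
  remainder -1/4*y**3 + 55/32*y**2 + 69/32*y - 15/4 ≠ 0; add k_4 = -1/4*y**3 + 55/32*y**2 + 69/32*y - 15/4 to the basis.

The other S-polynomials (S(h_2,k_3), S(h_1,k_4), S(h_2,k_4), S(k_3,k_4)) all reduce to 0 modulo the current basis, so we have a Gröbner basis.
Inter-reduce: drop elements whose leading term is divisible by another's, tail-reduce, and make monic.
Reduced Gröbner basis: {x + 1/4*y**2 - 55/32*y + 19/32, y**3 - 55/8*y**2 - 69/8*y + 15}.

The bases are distinct; the ideals are different.

No, the ideals differ.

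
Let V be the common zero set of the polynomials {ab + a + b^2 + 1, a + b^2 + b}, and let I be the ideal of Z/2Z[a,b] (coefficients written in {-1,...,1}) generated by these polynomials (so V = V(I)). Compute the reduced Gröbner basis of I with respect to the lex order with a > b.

G = {a + b^2 + b, b^3 + b^2 + b + 1}

f_1 = ab + a + b^2 + 1, LT = ab.
f_2 = a + b^2 + b, LT = a.

S(f_1,f_2): lcm = ab. S = a + b^3 + 1.
  reduce S modulo (f_1, f_2):
  remainder b^3 + b^2 + b + 1 ≠ 0; add g_3 = b^3 + b^2 + b + 1 to the basis.

The other S-polynomials (S(f_1,g_3), S(f_2,g_3)) all reduce to 0 modulo the current basis, so we have a Gröbner basis.
Inter-reduce: drop elements whose leading term is divisible by another's, tail-reduce, and make monic.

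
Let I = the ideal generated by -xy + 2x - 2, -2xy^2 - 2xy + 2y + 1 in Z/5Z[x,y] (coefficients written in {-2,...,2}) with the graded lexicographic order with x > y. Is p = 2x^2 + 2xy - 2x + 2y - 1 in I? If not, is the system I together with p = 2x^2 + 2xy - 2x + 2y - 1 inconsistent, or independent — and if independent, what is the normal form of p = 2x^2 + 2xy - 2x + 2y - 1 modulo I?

First compute the reduced Gröbner basis of I by Buchberger's algorithm.
f_1 = -xy + 2x - 2, LT = xy.
f_2 = -2xy^2 - 2xy + 2y + 1, LT = xy^2.

S(f_1,f_2): lcm = xy^2. S = 2xy - 2y - 2.
  leading term xy: subtract (-2)·f_1 from 2xy - 2y - 2 → -x - 2y - 1
  leading term x: no divisor's leading term divides it; move -x to the remainder.
  leading term y: no divisor's leading term divides it; move -2y to the remainder.
  leading term 1: no divisor's leading term divides it; move -1 to the remainder.
  remainder -x - 2y - 1 ≠ 0; add h_3 = -x - 2y - 1 to the basis.

S(f_1,h_3): lcm = xy. S = -2y^2 - 2x - y + 2.
  leading term y^2: no divisor's leading term divides it; move -2y^2 to the remainder.
  leading term x: subtract (2)·h_3 from -2x - y + 2 → -2y - 1
  leading term y: no divisor's leading term divides it; move -2y to the remainder.
  leading term 1: no divisor's leading term divides it; move -1 to the remainder.
  remainder -2y^2 - 2y - 1 ≠ 0; add h_4 = -2y^2 - 2y - 1 to the basis.

S(f_2,h_3): lcm = xy^2. S = -2y^3 + xy - y^2 - y + 2.
  leading term y^3: subtract (y)·h_4 from -2y^3 + xy - y^2 - y + 2 → xy + y^2 + 2
  leading term xy: subtract (-1)·f_1 from xy + y^2 + 2 → y^2 + 2x
  leading term y^2: subtract (2)·h_4 from y^2 + 2x → 2x - y + 2
  leading term x: subtract (-2)·h_3 from 2x - y + 2 → 0
  remainder 0.

S(f_1,h_4): lcm = xy^2. S = 2xy + 2x + 2y.
  leading term xy: subtract (-2)·f_1 from 2xy + 2x + 2y → x + 2y + 1
  leading term x: subtract (-1)·h_3 from x + 2y + 1 → 0
  remainder 0.

S(f_2,h_4): lcm = xy^2. S = 2x - y + 2.
  leading term x: subtract (-2)·h_3 from 2x - y + 2 → 0
  remainder 0.

S(h_3,h_4): leading monomials are coprime, so the S-polynomial reduces to 0 (Buchberger's first criterion).
Every S-polynomial of the final basis reduces to 0, so we have a Gröbner basis.
Inter-reduce: drop elements whose leading term is divisible by another's, tail-reduce, and make monic.
Reduced Gröbner basis: {y^2 + y - 2, x + 2y + 1}.
Label its elements g_1 = y^2 + y - 2, g_2 = x + 2y + 1.

Reduce p = 2x^2 + 2xy - 2x + 2y - 1 modulo G:
  leading term x^2: subtract (2x)·g_2 from 2x^2 + 2xy - 2x + 2y - 1 → -2xy + x + 2y - 1
  leading term xy: subtract (-2y)·g_2 from -2xy + x + 2y - 1 → -y^2 + x - y - 1
  leading term y^2: subtract (-1)·g_1 from -y^2 + x - y - 1 → x + 2
  leading term x: subtract (1)·g_2 from x + 2 → -2y + 1
  leading term y: no divisor's leading term divides it; move -2y to the remainder.
  leading term 1: no divisor's leading term divides it; move 1 to the remainder.
  normal form = -2y + 1.
The normal form is nonzero, so p ∉ I. Since p minus its normal form lies in I, I + (p) = I + (r) where r = -2y + 1; decide whether this ideal is the whole ring.
Run Buchberger on G together with r (pairs among the g_i already reduce to 0 since G is a Gröbner basis):
g_1 = y^2 + y - 2, LT = y^2.
g_2 = x + 2y + 1, LT = x.
r = -2y + 1, LT = y.

S(g_1,g_2): leading monomials are coprime, so the S-polynomial reduces to 0 (Buchberger's first criterion).
S(g_1,r): lcm = y^2. S = -y - 2.
  leading term y: subtract (-2)·r from -y - 2 → 0
  remainder 0.

S(g_2,r): leading monomials are coprime, so the S-polynomial reduces to 0 (Buchberger's first criterion).
Every S-polynomial of the final basis reduces to 0, so we have a Gröbner basis.
Inter-reduce: drop elements whose leading term is divisible by another's, tail-reduce, and make monic.
Reduced Gröbner basis: {x + 2, y + 2}.
The reduced Gröbner basis of I + (p) is {x + 2, y + 2} ≠ {1}, a proper ideal, so the enlarged system stays consistent: p is independent of I, with normal form -2y + 1.

Ideal membership is decidable via reduction modulo a Gröbner basis.

2x^2 + 2xy - 2x + 2y - 1 is independent of I; its normal form modulo I is -2y + 1.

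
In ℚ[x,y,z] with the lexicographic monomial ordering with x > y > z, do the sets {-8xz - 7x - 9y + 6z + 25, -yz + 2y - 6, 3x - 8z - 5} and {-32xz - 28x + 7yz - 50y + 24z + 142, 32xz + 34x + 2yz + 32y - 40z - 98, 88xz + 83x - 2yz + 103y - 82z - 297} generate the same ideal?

Since reduced Gröbner bases are canonical representatives of ideals under a given ordering, it suffices to compute and compare them.
Buchberger on the first generating set:
f_1 = -8xz - 7x - 9y + 6z + 25, LT = xz.
f_2 = -yz + 2y - 6, LT = yz.
f_3 = 3x - 8z - 5, LT = x.

S(f_1,f_2): lcm = xyz. S = 23/8xy - 6x + 9/8y² - ¾yz - 25/8y.
  leading term xy: subtract (23/24y)·f_3 from 23/8xy - 6x + 9/8y² - ¾yz - 25/8y → -6x + 9/8y² + 83/12yz + 5/3y
  leading term x: subtract (-2)·f_3 from -6x + 9/8y² + 83/12yz + 5/3y → 9/8y² + 83/12yz + 5/3y - 16z - 10
  leading term y²: no divisor's leading term divides it; move 9/8y² to the remainder.
  leading term yz: subtract (-83/12)·f_2 from 83/12yz + 5/3y - 16z - 10 → 31/2y - 16z - 103/2
  leading term y: no divisor's leading term divides it; move 31/2y to the remainder.
  leading term z: no divisor's leading term divides it; move -16z to the remainder.
  leading term 1: no divisor's leading term divides it; move -103/2 to the remainder.
  remainder 9/8y² + 31/2y - 16z - 103/2 ≠ 0; add g_4 = 9/8y² + 31/2y - 16z - 103/2 to the basis.

S(f_1,f_3): lcm = xz. S = ⅞x + 9/8y + 8/3z² + 11/12z - 25/8.
  leading term x: subtract (7/24)·f_3 from ⅞x + 9/8y + 8/3z² + 11/12z - 25/8 → 9/8y + 8/3z² + 13/4z - 5/3
  leading term y: no divisor's leading term divides it; move 9/8y to the remainder.
  leading term z²: no divisor's leading term divides it; move 8/3z² to the remainder.
  leading term z: no divisor's leading term divides it; move 13/4z to the remainder.
  leading term 1: no divisor's leading term divides it; move -5/3 to the remainder.
  remainder 9/8y + 8/3z² + 13/4z - 5/3 ≠ 0; add g_5 = 9/8y + 8/3z² + 13/4z - 5/3 to the basis.

S(f_2,g_5): lcm = yz. S = -2y - 64/27z³ - 26/9z² + 40/27z + 6.
  leading term y: subtract (-16/9)·g_5 from -2y - 64/27z³ - 26/9z² + 40/27z + 6 → -64/27z³ + 50/27z² + 196/27z + 82/27
  leading term z³: no divisor's leading term divides it; move -64/27z³ to the remainder.
  leading term z²: no divisor's leading term divides it; move 50/27z² to the remainder.
  leading term z: no divisor's leading term divides it; move 196/27z to the remainder.
  leading term 1: no divisor's leading term divides it; move 82/27 to the remainder.
  remainder -64/27z³ + 50/27z² + 196/27z + 82/27 ≠ 0; add g_6 = -64/27z³ + 50/27z² + 196/27z + 82/27 to the basis.

The other S-polynomials (S(f_2,f_3), S(f_1,g_4), S(f_2,g_4), S(f_3,g_4), S(f_1,g_5), S(f_3,g_5), S(g_4,g_5), S(f_1,g_6), S(f_2,g_6), S(f_3,g_6), S(g_4,g_6), S(g_5,g_6)) all reduce to 0 modulo the current basis, so we have a Gröbner basis.
Inter-reduce: drop elements whose leading term is divisible by another's, tail-reduce, and make monic.
Reduced Gröbner basis: {x - 8/3z - 5/3, y + 64/27z² + 26/9z - 40/27, z³ - 25/32z² - 49/16z - 41/32}.

Buchberger on the second generating set:
h_1 = -32xz - 28x + 7yz - 50y + 24z + 142, LT = xz.
h_2 = 32xz + 34x + 2yz + 32y - 40z - 98, LT = xz.
h_3 = 88xz + 83x - 2yz + 103y - 82z - 297, LT = xz.

S(h_1,h_2): lcm = xz. S = -3/16x - 9/32yz + 9/16y + ½z - 11/8.
  leading term x: no divisor's leading term divides it; move -3/16x to the remainder.
  leading term yz: no divisor's leading term divides it; move -9/32yz to the remainder.
  leading term y: no divisor's leading term divides it; move 9/16y to the remainder.
  leading term z: no divisor's leading term divides it; move ½z to the remainder.
  leading term 1: no divisor's leading term divides it; move -11/8 to the remainder.
  remainder -3/16x - 9/32yz + 9/16y + ½z - 11/8 ≠ 0; add k_4 = -3/16x - 9/32yz + 9/16y + ½z - 11/8 to the basis.

S(h_1,h_3): lcm = xz. S = -3/44x - 69/352yz + 69/176y + 2/11z - 17/16.
  leading term x: subtract (4/11)·k_4 from -3/44x - 69/352yz + 69/176y + 2/11z - 17/16 → -3/32yz + 3/16y - 9/16
  leading term yz: no divisor's leading term divides it; move -3/32yz to the remainder.
  leading term y: no divisor's leading term divides it; move 3/16y to the remainder.
  leading term 1: no divisor's leading term divides it; move -9/16 to the remainder.
  remainder -3/32yz + 3/16y - 9/16 ≠ 0; add k_5 = -3/32yz + 3/16y - 9/16 to the basis.

S(h_1,k_4): lcm = xz. S = ⅞x - 3/2yz² + 89/32yz + 25/16y + 8/3z² - 97/12z - 71/16.
  leading term x: subtract (-14/3)·k_4 from ⅞x - 3/2yz² + 89/32yz + 25/16y + 8/3z² - 97/12z - 71/16 → -3/2yz² + 47/32yz + 67/16y + 8/3z² - 23/4z - 521/48
  leading term yz²: subtract (16z)·k_5 from -3/2yz² + 47/32yz + 67/16y + 8/3z² - 23/4z - 521/48 → -49/32yz + 67/16y + 8/3z² + 13/4z - 521/48
  leading term yz: subtract (49/3)·k_5 from -49/32yz + 67/16y + 8/3z² + 13/4z - 521/48 → 9/8y + 8/3z² + 13/4z - 5/3
  leading term y: no divisor's leading term divides it; move 9/8y to the remainder.
  leading term z²: no divisor's leading term divides it; move 8/3z² to the remainder.
  leading term z: no divisor's leading term divides it; move 13/4z to the remainder.
  leading term 1: no divisor's leading term divides it; move -5/3 to the remainder.
  remainder 9/8y + 8/3z² + 13/4z - 5/3 ≠ 0; add k_6 = 9/8y + 8/3z² + 13/4z - 5/3 to the basis.

S(k_5,k_6): lcm = yz. S = -2y - 64/27z³ - 26/9z² + 40/27z + 6.
  leading term y: subtract (-16/9)·k_6 from -2y - 64/27z³ - 26/9z² + 40/27z + 6 → -64/27z³ + 50/27z² + 196/27z + 82/27
  leading term z³: no divisor's leading term divides it; move -64/27z³ to the remainder.
  leading term z²: no divisor's leading term divides it; move 50/27z² to the remainder.
  leading term z: no divisor's leading term divides it; move 196/27z to the remainder.
  leading term 1: no divisor's leading term divides it; move 82/27 to the remainder.
  remainder -64/27z³ + 50/27z² + 196/27z + 82/27 ≠ 0; add k_7 = -64/27z³ + 50/27z² + 196/27z + 82/27 to the basis.

The other S-polynomials (S(h_2,h_3), S(h_2,k_4), S(h_3,k_4), S(h_1,k_5), S(h_2,k_5), S(h_3,k_5), S(k_4,k_5), S(h_1,k_6), S(h_2,k_6), S(h_3,k_6), S(k_4,k_6), S(h_1,k_7), S(h_2,k_7), S(h_3,k_7), S(k_4,k_7), S(k_5,k_7), S(k_6,k_7)) all reduce to 0 modulo the current basis, so we have a Gröbner basis.
Inter-reduce: drop elements whose leading term is divisible by another's, tail-reduce, and make monic.
Reduced Gröbner basis: {x - 8/3z - 5/3, y + 64/27z² + 26/9z - 40/27, z³ - 25/32z² - 49/16z - 41/32}.

The two bases agree; hence the ideals are identical.

Yes, the ideals are equal.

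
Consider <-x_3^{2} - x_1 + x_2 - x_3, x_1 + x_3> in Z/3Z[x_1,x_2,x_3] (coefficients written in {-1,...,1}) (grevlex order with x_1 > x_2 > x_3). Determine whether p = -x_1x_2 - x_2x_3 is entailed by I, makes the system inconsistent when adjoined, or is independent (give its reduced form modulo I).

First compute the reduced Gröbner basis of I by Buchberger's algorithm.
f_1 = -x_3^{2} - x_1 + x_2 - x_3, LT = x_3^{2}.
f_2 = x_1 + x_3, LT = x_1.

The S-polynomials (S(f_1,f_2)) all reduce to 0 modulo the current basis, so we have a Gröbner basis.
Inter-reduce: drop elements whose leading term is divisible by another's, tail-reduce, and make monic.
Reduced Gröbner basis: {x_3^{2} - x_2, x_1 + x_3}.
Label its elements g_1 = x_3^{2} - x_2, g_2 = x_1 + x_3.

Reduce p = -x_1x_2 - x_2x_3 modulo G:
  leading term x_1x_2: subtract (-x_2)·g_2 from -x_1x_2 - x_2x_3 → 0
  normal form = 0.
Since the normal form is 0, p ∈ I.

-x_1x_2 - x_2x_3 lies in I (it reduces to 0).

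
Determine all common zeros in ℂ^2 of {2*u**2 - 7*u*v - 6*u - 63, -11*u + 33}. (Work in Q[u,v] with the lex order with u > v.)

{(3, -3)}

Compute a lex Gröbner basis by Buchberger's algorithm.
f_1 = 2*u**2 - 7*u*v - 6*u - 63, LT = u**2.
f_2 = -11*u + 33, LT = u.

S(f_1,f_2): lcm = u**2. S = -7/2*u*v - 63/2.
  leading term u*v: subtract (7/22*v)·f_2 from -7/2*u*v - 63/2 → -21/2*v - 63/2
  leading term v: no divisor's leading term divides it; move -21/2*v to the remainder.
  leading term 1: no divisor's leading term divides it; move -63/2 to the remainder.
  remainder -21/2*v - 63/2 ≠ 0; add h_3 = -21/2*v - 63/2 to the basis.

S(f_1,h_3): leading monomials are coprime, so the S-polynomial reduces to 0 (Buchberger's first criterion).
S(f_2,h_3): leading monomials are coprime, so the S-polynomial reduces to 0 (Buchberger's first criterion).
Every S-polynomial of the final basis reduces to 0, so we have a Gröbner basis.
Inter-reduce: drop elements whose leading term is divisible by another's, tail-reduce, and make monic.
Reduced Gröbner basis: {u - 3, v + 3}.

Since the basis is lex-ordered, v + 3 is univariate in v. Its roots are {-3}. Back-substituting each root into the other basis elements fixes the other coordinates.
  v = -3: the earlier basis element becomes u - 3 = 0, giving u = 3 — point (3, -3).
Check: every point annihilates each of the original generators.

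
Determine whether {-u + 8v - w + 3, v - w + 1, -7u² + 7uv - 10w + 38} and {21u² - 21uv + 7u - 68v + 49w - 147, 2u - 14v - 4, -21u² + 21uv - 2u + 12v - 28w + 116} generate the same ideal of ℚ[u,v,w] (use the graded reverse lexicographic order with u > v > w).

Yes, the ideals are equal.

Since reduced Gröbner bases are canonical representatives of ideals under a given ordering, it suffices to compute and compare them.
Buchberger on the first generating set:
f_1 = -u + 8v - w + 3, LT = u.
f_2 = v - w + 1, LT = v.
f_3 = -7u² + 7uv - 10w + 38, LT = u².

S(f_1,f_2): leading monomials are coprime, so the S-polynomial reduces to 0 (Buchberger's first criterion).
S(f_1,f_3): lcm = u². S = -7uv + uw - 3u - 10/7w + 38/7.
  leading term uv: subtract (7v)·f_1 from -7uv + uw - 3u - 10/7w + 38/7 → -56v² + uw + 7vw - 3u - 21v - 10/7w + 38/7
  leading term v²: subtract (-56v)·f_2 from -56v² + uw + 7vw - 3u - 21v - 10/7w + 38/7 → uw - 49vw - 3u + 35v - 10/7w + 38/7
  leading term uw: subtract (-w)·f_1 from uw - 49vw - 3u + 35v - 10/7w + 38/7 → -41vw - w² - 3u + 35v + 11/7w + 38/7
  leading term vw: subtract (-41w)·f_2 from -41vw - w² - 3u + 35v + 11/7w + 38/7 → -42w² - 3u + 35v + 298/7w + 38/7
  leading term w²: no divisor's leading term divides it; move -42w² to the remainder.
  leading term u: subtract (3)·f_1 from -3u + 35v + 298/7w + 38/7 → 11v + 319/7w - 25/7
  leading term v: subtract (11)·f_2 from 11v + 319/7w - 25/7 → 396/7w - 102/7
  leading term w: no divisor's leading term divides it; move 396/7w to the remainder.
  leading term 1: no divisor's leading term divides it; move -102/7 to the remainder.
  remainder -42w² + 396/7w - 102/7 ≠ 0; add g_4 = -42w² + 396/7w - 102/7 to the basis.

S(f_2,f_3): leading monomials are coprime, so the S-polynomial reduces to 0 (Buchberger's first criterion).
S(f_1,g_4): leading monomials are coprime, so the S-polynomial reduces to 0 (Buchberger's first criterion).
S(f_2,g_4): leading monomials are coprime, so the S-polynomial reduces to 0 (Buchberger's first criterion).
S(f_3,g_4): leading monomials are coprime, so the S-polynomial reduces to 0 (Buchberger's first criterion).
Every S-polynomial of the final basis reduces to 0, so we have a Gröbner basis.
Inter-reduce: drop elements whose leading term is divisible by another's, tail-reduce, and make monic.
Reduced Gröbner basis: {w² - 66/49w + 17/49, u - 7w + 5, v - w + 1}.

Buchberger on the second generating set:
h_1 = 21u² - 21uv + 7u - 68v + 49w - 147, LT = u².
h_2 = 2u - 14v - 4, LT = u.
h_3 = -21u² + 21uv - 2u + 12v - 28w + 116, LT = u².

S(h_1,h_2): lcm = u². S = 6uv + 7/3u - 68/21v + 7/3w - 7.
  leading term uv: subtract (3v)·h_2 from 6uv + 7/3u - 68/21v + 7/3w - 7 → 42v² + 7/3u + 184/21v + 7/3w - 7
  leading term v²: no divisor's leading term divides it; move 42v² to the remainder.
  leading term u: subtract (7/6)·h_2 from 7/3u + 184/21v + 7/3w - 7 → 527/21v + 7/3w - 7/3
  leading term v: no divisor's leading term divides it; move 527/21v to the remainder.
  leading term w: no divisor's leading term divides it; move 7/3w to the remainder.
  leading term 1: no divisor's leading term divides it; move -7/3 to the remainder.
  remainder 42v² + 527/21v + 7/3w - 7/3 ≠ 0; add k_4 = 42v² + 527/21v + 7/3w - 7/3 to the basis.

S(h_1,h_3): lcm = u². S = 5/21u - 8/3v + w - 31/21.
  leading term u: subtract (5/42)·h_2 from 5/21u - 8/3v + w - 31/21 → -v + w - 1
  leading term v: no divisor's leading term divides it; move -v to the remainder.
  leading term w: no divisor's leading term divides it; move w to the remainder.
  leading term 1: no divisor's leading term divides it; move -1 to the remainder.
  remainder -v + w - 1 ≠ 0; add k_5 = -v + w - 1 to the basis.

S(h_2,h_3): lcm = u². S = -6uv - 44/21u + 4/7v - 4/3w + 116/21.
  leading term uv: subtract (-3v)·h_2 from -6uv - 44/21u + 4/7v - 4/3w + 116/21 → -42v² - 44/21u - 80/7v - 4/3w + 116/21
  leading term v²: subtract (-1)·k_4 from -42v² - 44/21u - 80/7v - 4/3w + 116/21 → -44/21u + 41/3v + w + 67/21
  leading term u: subtract (-22/21)·h_2 from -44/21u + 41/3v + w + 67/21 → -v + w - 1
  leading term v: subtract (1)·k_5 from -v + w - 1 → 0
  remainder 0.

S(h_1,k_4): leading monomials are coprime, so the S-polynomial reduces to 0 (Buchberger's first criterion).
S(h_2,k_4): leading monomials are coprime, so the S-polynomial reduces to 0 (Buchberger's first criterion).
S(h_3,k_4): leading monomials are coprime, so the S-polynomial reduces to 0 (Buchberger's first criterion).
S(h_1,k_5): leading monomials are coprime, so the S-polynomial reduces to 0 (Buchberger's first criterion).
S(h_2,k_5): leading monomials are coprime, so the S-polynomial reduces to 0 (Buchberger's first criterion).
S(h_3,k_5): leading monomials are coprime, so the S-polynomial reduces to 0 (Buchberger's first criterion).
S(k_4,k_5): lcm = v². S = vw - 355/882v + 1/18w - 1/18.
  leading term vw: subtract (-w)·k_5 from vw - 355/882v + 1/18w - 1/18 → w² - 355/882v - 17/18w - 1/18
  leading term w²: no divisor's leading term divides it; move w² to the remainder.
  leading term v: subtract (355/882)·k_5 from -355/882v - 17/18w - 1/18 → -66/49w + 17/49
  leading term w: no divisor's leading term divides it; move -66/49w to the remainder.
  leading term 1: no divisor's leading term divides it; move 17/49 to the remainder.
  remainder w² - 66/49w + 17/49 ≠ 0; add k_6 = w² - 66/49w + 17/49 to the basis.

S(h_1,k_6): leading monomials are coprime, so the S-polynomial reduces to 0 (Buchberger's first criterion).
S(h_2,k_6): leading monomials are coprime, so the S-polynomial reduces to 0 (Buchberger's first criterion).
S(h_3,k_6): leading monomials are coprime, so the S-polynomial reduces to 0 (Buchberger's first criterion).
S(k_4,k_6): leading monomials are coprime, so the S-polynomial reduces to 0 (Buchberger's first criterion).
S(k_5,k_6): leading monomials are coprime, so the S-polynomial reduces to 0 (Buchberger's first criterion).
Every S-polynomial of the final basis reduces to 0, so we have a Gröbner basis.
Inter-reduce: drop elements whose leading term is divisible by another's, tail-reduce, and make monic.
Reduced Gröbner basis: {w² - 66/49w + 17/49, u - 7w + 5, v - w + 1}.

The two bases agree; hence the ideals are identical.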